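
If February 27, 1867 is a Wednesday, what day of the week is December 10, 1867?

February 1867: 28 − 27 = 1 day remains (1867 is not a leap year, so February has 28 days).
Then 9 full months totalling 275 days.
December 1–10, 1867: 10 days.
Total: 1 + 275 + 10 = 286 days.
286 mod 7 = 6, so 6 days after Wednesday is Tuesday.

Tuesday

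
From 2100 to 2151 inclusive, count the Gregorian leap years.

Years divisible by 4: 2100, 2104, …, 2148 — 13 in all.
Of these, 2100 is divisible by 100 but not 400, so not leap.
Leap years: 13 − 1 = 12.

12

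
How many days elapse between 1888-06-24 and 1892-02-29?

June 24, 1888 → June 24, 1889: 365 days.
June 24, 1889 → June 24, 1890: 365 days.
June 24, 1890 → June 24, 1891: 365 days.
June 1891: 30 − 24 = 6 days remain.
Then July (31), August (31), September (30), October (31), November (30), December (31), January (31): 31 + 31 + 30 + 31 + 30 + 31 + 31 = 215 days.
February 1–29, 1892: 29 days (1892 is a leap year).
Residual: 250 days.
Total: 1345 days.

1345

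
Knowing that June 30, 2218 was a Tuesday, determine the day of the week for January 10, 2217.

Count forward from the earlier date (January 10, 2217) to the later (June 30, 2218):
January 2217: 31 − 10 = 21 days remain.
Then 16 full months totalling 485 days.
June 1–30, 2218: 30 days.
Total: 21 + 485 + 30 = 536 days.
536 mod 7 = 4, so 4 days before Tuesday is Friday.

Friday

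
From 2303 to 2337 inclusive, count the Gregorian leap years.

9

Years divisible by 4 in [2303, 2337]: 2304, 2308, 2312, 2316, 2320, 2324, 2328, 2332, 2336.
No century exceptions apply. Count: 9.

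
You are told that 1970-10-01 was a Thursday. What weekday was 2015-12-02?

Day-of-year of October 1, 1970: 274.
Day-of-year of December 2, 2015: 336.
1970 has 365 days, so 365 − 274 = 91 days remain in 1970.
Full years 1971–2014: 33 common + 11 leap = 33×365 + 11×366 = 16071 days.
Total: 91 + 16071 + 336 = 16498 days.
16498 mod 7 = 6, so 6 days after Thursday is Wednesday.

Wednesday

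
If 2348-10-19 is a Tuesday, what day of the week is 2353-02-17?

October 19, 2348 → October 19, 2349: 365 days.
October 19, 2349 → October 19, 2350: 365 days.
October 19, 2350 → October 19, 2351: 365 days.
October 19, 2351 → October 19, 2352: 366 days (2352 is a leap year).
October 2352: 31 − 19 = 12 days remain.
Then November (30), December (31), January (31): 30 + 31 + 31 = 92 days.
February 1–17, 2353: 17 days (2353 is not a leap year).
Residual: 121 days.
Total: 1582 days.
1582 is a multiple of 7, so 2353-02-17 falls on the same weekday: Tuesday.

Tuesday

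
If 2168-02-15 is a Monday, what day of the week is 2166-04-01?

Count forward from the earlier date (April 1, 2166) to the later (February 15, 2168):
Day-of-year of April 1, 2166: 91.
Day-of-year of February 15, 2168: 46.
2166 has 365 days, so 365 − 91 = 274 days remain in 2166.
Full years: 2167: 365. Sum = 365.
Total: 274 + 365 + 46 = 685 days.
685 mod 7 = 6, so 6 days before Monday is Tuesday.

Tuesday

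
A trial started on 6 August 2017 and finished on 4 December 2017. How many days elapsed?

120

August 2017: 31 − 6 = 25 days remain.
Then September (30), October (31), November (30): 30 + 31 + 30 = 91 days.
December 1–4, 2017: 4 days.
Total: 25 + 91 + 4 = 120 days.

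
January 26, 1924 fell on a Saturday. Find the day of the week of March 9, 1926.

January 26, 1924 → January 26, 1925: 366 days (1924 is a leap year).
January 26, 1925 → January 26, 1926: 365 days.
January 1926: 31 − 26 = 5 days remain.
Then February 1926 (28): 28 days.
March 1–9, 1926: 9 days.
Residual: 42 days.
Total: 773 days.
773 mod 7 = 3, so 3 days after Saturday is Tuesday.

Tuesday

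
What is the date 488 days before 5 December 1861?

4 August 1860

Count 488 days before December 5, 1861:
August 1860: 31 − 4 = 27 days remain.
Then 15 full months totalling 456 days.
December 1–5, 1861: 5 days.
Total: 27 + 456 + 5 = 488 days.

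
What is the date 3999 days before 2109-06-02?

2098-06-20

Count 3999 days before June 2, 2109:
Day-of-year of June 20, 2098: 171.
Day-of-year of June 2, 2109: 153.
2098 has 365 days, so 365 − 171 = 194 days remain in 2098.
Full years 2099–2108: 8 common + 2 leap = 8×365 + 2×366 = 3652 days.
Total: 194 + 3652 + 153 = 3999 days.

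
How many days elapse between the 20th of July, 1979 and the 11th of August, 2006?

9884

From July 20, 1979 to July 20, 2006: 27 years, of which 7 contain a Feb 29 — 20×365 + 7×366 = 9862 days.
(2000 is a leap year (divisible by 400).)
July 2006: 31 − 20 = 11 days remain.
August 1–11, 2006: 11 days.
Residual: 22 days.
Total: 9884 days.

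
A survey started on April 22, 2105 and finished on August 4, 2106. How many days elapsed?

469

Day-of-year of April 22, 2105: 112.
Day-of-year of August 4, 2106: 216.
2105 has 365 days, so 365 − 112 = 253 days remain in 2105.
Total: 253 + 216 = 469 days.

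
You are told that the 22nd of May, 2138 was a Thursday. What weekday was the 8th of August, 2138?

May 2138: 31 − 22 = 9 days remain.
Then June (30), July (31): 30 + 31 = 61 days.
August 1–8, 2138: 8 days.
Total: 9 + 61 + 8 = 78 days.
78 mod 7 = 1, so 1 day after Thursday is Friday.

Friday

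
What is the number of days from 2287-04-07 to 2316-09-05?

10743

Day-of-year of April 7, 2287: 97.
Day-of-year of September 5, 2316: 249.
2287 has 365 days, so 365 − 97 = 268 days remain in 2287.
Full years 2288–2315: 22 common + 6 leap = 22×365 + 6×366 = 10226 days.
Total: 268 + 10226 + 249 = 10743 days.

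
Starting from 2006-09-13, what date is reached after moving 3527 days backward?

1997-01-16

Count 3527 days before September 13, 2006:
From January 16, 1997 to January 16, 2006: 9 years, of which 2 contain a Feb 29 — 7×365 + 2×366 = 3287 days.
(2000 is a leap year (divisible by 400).)
January 2006: 31 − 16 = 15 days remain.
Then February 2006 (28), March (31), April (30), May (31), June (30), July (31), August (31): 28 + 31 + 30 + 31 + 30 + 31 + 31 = 212 days.
September 1–13, 2006: 13 days.
Residual: 240 days.
Total: 3527 days.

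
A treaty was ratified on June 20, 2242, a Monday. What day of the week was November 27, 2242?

June 2242: 30 − 20 = 10 days remain.
Then July (31), August (31), September (30), October (31): 31 + 31 + 30 + 31 = 123 days.
November 1–27, 2242: 27 days.
Total: 10 + 123 + 27 = 160 days.
160 mod 7 = 6, so 6 days after Monday is Sunday.

Sunday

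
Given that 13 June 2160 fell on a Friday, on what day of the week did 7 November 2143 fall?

Count forward from the earlier date (November 7, 2143) to the later (June 13, 2160):
From November 7, 2143 to November 7, 2159: 16 years, of which 4 contain a Feb 29 — 12×365 + 4×366 = 5844 days.
November 2159: 30 − 7 = 23 days remain.
Then December (31), January (31), February 2160 (29), March (31), April (30), May (31): 31 + 31 + 29 + 31 + 30 + 31 = 183 days.
June 1–13, 2160: 13 days.
Residual: 219 days.
Total: 6063 days.
6063 mod 7 = 1, so 1 day before Friday is Thursday.

Thursday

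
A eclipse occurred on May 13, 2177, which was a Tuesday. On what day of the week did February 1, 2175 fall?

Count forward from the earlier date (February 1, 2175) to the later (May 13, 2177):
Day-of-year of February 1, 2175: 32.
Day-of-year of May 13, 2177: 133.
2175 has 365 days, so 365 − 32 = 333 days remain in 2175.
Full years: 2176: 366. Sum = 366.
Total: 333 + 366 + 133 = 832 days.
832 mod 7 = 6, so 6 days before Tuesday is Wednesday.

Wednesday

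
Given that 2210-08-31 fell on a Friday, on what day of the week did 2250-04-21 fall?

Day-of-year of August 31, 2210: 243.
Day-of-year of April 21, 2250: 111.
2210 has 365 days, so 365 − 243 = 122 days remain in 2210.
Full years 2211–2249: 29 common + 10 leap = 29×365 + 10×366 = 14245 days.
Total: 122 + 14245 + 111 = 14478 days.
14478 mod 7 = 2, so 2 days after Friday is Sunday.

Sunday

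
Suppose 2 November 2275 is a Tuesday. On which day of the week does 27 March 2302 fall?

From November 2, 2275 to November 2, 2301: 26 years, of which 6 contain a Feb 29 — 20×365 + 6×366 = 9496 days.
(2300 is not a leap year (divisible by 100 but not 400).)
November 2301: 30 − 2 = 28 days remain.
Then December (31), January (31), February 2302 (28): 31 + 31 + 28 = 90 days.
March 1–27, 2302: 27 days.
Residual: 145 days.
Total: 9641 days.
9641 mod 7 = 2, so 2 days after Tuesday is Thursday.

Thursday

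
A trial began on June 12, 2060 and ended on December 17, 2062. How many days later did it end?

918

June 12, 2060 → June 12, 2061: 365 days.
June 12, 2061 → June 12, 2062: 365 days.
June 2062: 30 − 12 = 18 days remain.
Then July (31), August (31), September (30), October (31), November (30): 31 + 31 + 30 + 31 + 30 = 153 days.
December 1–17, 2062: 17 days.
Residual: 188 days.
Total: 918 days.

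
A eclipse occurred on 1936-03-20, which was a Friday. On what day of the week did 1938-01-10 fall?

Day-of-year of March 20, 1936: 80.
Day-of-year of January 10, 1938: 10.
1936 has 366 days, so 366 − 80 = 286 days remain in 1936.
Full years: 1937: 365. Sum = 365.
Total: 286 + 365 + 10 = 661 days.
661 mod 7 = 3, so 3 days after Friday is Monday.

Monday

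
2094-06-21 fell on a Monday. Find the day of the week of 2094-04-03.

Count forward from the earlier date (April 3, 2094) to the later (June 21, 2094):
April 2094: 30 − 3 = 27 days remain.
Then May (31): 31 days.
June 1–21, 2094: 21 days.
Total: 27 + 31 + 21 = 79 days.
79 mod 7 = 2, so 2 days before Monday is Saturday.

Saturday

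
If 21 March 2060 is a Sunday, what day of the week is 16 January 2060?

Count forward from the earlier date (January 16, 2060) to the later (March 21, 2060):
January 2060: 31 − 16 = 15 days remain.
Then February 2060 (29): 29 days.
March 1–21, 2060: 21 days.
Total: 15 + 29 + 21 = 65 days.
65 mod 7 = 2, so 2 days before Sunday is Friday.

Friday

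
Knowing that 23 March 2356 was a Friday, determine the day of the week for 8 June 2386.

Day-of-year of March 23, 2356: 83.
Day-of-year of June 8, 2386: 159.
2356 has 366 days, so 366 − 83 = 283 days remain in 2356.
Full years 2357–2385: 22 common + 7 leap = 22×365 + 7×366 = 10592 days.
Total: 283 + 10592 + 159 = 11034 days.
11034 mod 7 = 2, so 2 days after Friday is Sunday.

Sunday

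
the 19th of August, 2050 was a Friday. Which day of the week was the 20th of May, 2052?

Day-of-year of August 19, 2050: 231.
Day-of-year of May 20, 2052: 141.
2050 has 365 days, so 365 − 231 = 134 days remain in 2050.
Full years: 2051: 365. Sum = 365.
Total: 134 + 365 + 141 = 640 days.
640 mod 7 = 3, so 3 days after Friday is Monday.

Monday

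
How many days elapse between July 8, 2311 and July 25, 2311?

Within July 2311: 25 − 8 = 17 days.

17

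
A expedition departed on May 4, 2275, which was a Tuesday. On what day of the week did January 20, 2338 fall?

From May 4, 2275 to May 4, 2337: 62 years, of which 15 contain a Feb 29 — 47×365 + 15×366 = 22645 days.
(2300 is not a leap year (divisible by 100 but not 400).)
May 2337: 31 − 4 = 27 days remain.
Then June (30), July (31), August (31), September (30), October (31), November (30), December (31): 30 + 31 + 31 + 30 + 31 + 30 + 31 = 214 days.
January 1–20, 2338: 20 days.
Residual: 261 days.
Total: 22906 days.
22906 mod 7 = 2, so 2 days after Tuesday is Thursday.

Thursday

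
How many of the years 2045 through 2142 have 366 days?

Years divisible by 4: 2048, 2052, …, 2140 — 24 in all.
Of these, 2100 is divisible by 100 but not 400, so not leap.
Leap years: 24 − 1 = 23.

23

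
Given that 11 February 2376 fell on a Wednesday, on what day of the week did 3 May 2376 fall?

Monday

February 2376: 29 − 11 = 18 days remain (2376 is a leap year, so February has 29 days).
Then March (31), April (30): 31 + 30 = 61 days.
May 1–3, 2376: 3 days.
Total: 18 + 61 + 3 = 82 days.
82 mod 7 = 5, so 5 days after Wednesday is Monday.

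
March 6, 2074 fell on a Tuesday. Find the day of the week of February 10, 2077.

Wednesday

Day-of-year of March 6, 2074: 65.
Day-of-year of February 10, 2077: 41.
2074 has 365 days, so 365 − 65 = 300 days remain in 2074.
Full years: 2075: 365; 2076: 366. Sum = 731.
Total: 300 + 731 + 41 = 1072 days.
1072 mod 7 = 1, so 1 day after Tuesday is Wednesday.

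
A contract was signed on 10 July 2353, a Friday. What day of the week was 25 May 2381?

Day-of-year of July 10, 2353: 191.
Day-of-year of May 25, 2381: 145.
2353 has 365 days, so 365 − 191 = 174 days remain in 2353.
Full years 2354–2380: 20 common + 7 leap = 20×365 + 7×366 = 9862 days.
Total: 174 + 9862 + 145 = 10181 days.
10181 mod 7 = 3, so 3 days after Friday is Monday.

Monday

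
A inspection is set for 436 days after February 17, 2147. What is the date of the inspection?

April 28, 2148

Count 436 days after February 17, 2147:
February 2147: 28 − 17 = 11 days remain (2147 is not a leap year, so February has 28 days).
Then 13 full months totalling 397 days.
April 1–28, 2148: 28 days.
Total: 11 + 397 + 28 = 436 days.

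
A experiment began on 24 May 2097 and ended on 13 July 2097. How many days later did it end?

50

May 2097: 31 − 24 = 7 days remain.
Then June (30): 30 days.
July 1–13, 2097: 13 days.
Total: 7 + 30 + 13 = 50 days.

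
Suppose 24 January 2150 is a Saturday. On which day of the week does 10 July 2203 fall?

Sunday

Day-of-year of January 24, 2150: 24.
Day-of-year of July 10, 2203: 191.
2150 has 365 days, so 365 − 24 = 341 days remain in 2150.
Full years 2151–2202: 40 common + 12 leap = 40×365 + 12×366 = 18992 days.
Total: 341 + 18992 + 191 = 19524 days.
19524 mod 7 = 1, so 1 day after Saturday is Sunday.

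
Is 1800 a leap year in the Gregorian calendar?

No

1800 is not a leap year (divisible by 100 but not 400).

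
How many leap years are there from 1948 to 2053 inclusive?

27

Years divisible by 4: 1948, 1952, …, 2052 — 27 in all.
2000 is divisible by 400, so still leap.
No century exceptions apply. Count: 27.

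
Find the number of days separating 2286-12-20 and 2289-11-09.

1055

Day-of-year of December 20, 2286: 354.
Day-of-year of November 9, 2289: 313.
2286 has 365 days, so 365 − 354 = 11 days remain in 2286.
Full years: 2287: 365; 2288: 366. Sum = 731.
Total: 11 + 731 + 313 = 1055 days.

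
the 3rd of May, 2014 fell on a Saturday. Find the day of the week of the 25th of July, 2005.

Count forward from the earlier date (July 25, 2005) to the later (May 3, 2014):
From July 25, 2005 to July 25, 2013: 8 years, of which 2 contain a Feb 29 — 6×365 + 2×366 = 2922 days.
July 2013: 31 − 25 = 6 days remain.
Then 9 full months totalling 273 days.
May 1–3, 2014: 3 days.
Residual: 282 days.
Total: 3204 days.
3204 mod 7 = 5, so 5 days before Saturday is Monday.

Monday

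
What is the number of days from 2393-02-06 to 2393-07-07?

February 2393: 28 − 6 = 22 days remain (2393 is not a leap year, so February has 28 days).
Then March (31), April (30), May (31), June (30): 31 + 30 + 31 + 30 = 122 days.
July 1–7, 2393: 7 days.
Total: 22 + 122 + 7 = 151 days.

151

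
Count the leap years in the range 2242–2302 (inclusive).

14

Years divisible by 4: 2244, 2248, …, 2300 — 15 in all.
Of these, 2300 is divisible by 100 but not 400, so not leap.
Leap years: 15 − 1 = 14.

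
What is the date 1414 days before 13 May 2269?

29 June 2265

Count 1414 days before May 13, 2269:
June 29, 2265 → June 29, 2266: 365 days.
June 29, 2266 → June 29, 2267: 365 days.
June 29, 2267 → June 29, 2268: 366 days (2268 is a leap year).
June 2268: 30 − 29 = 1 day remains.
Then 10 full months totalling 304 days.
May 1–13, 2269: 13 days.
Residual: 318 days.
Total: 1414 days.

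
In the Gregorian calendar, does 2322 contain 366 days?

No

2322 is not a leap year.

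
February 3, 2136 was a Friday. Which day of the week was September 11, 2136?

February 2136: 29 − 3 = 26 days remain (2136 is a leap year, so February has 29 days).
Then March (31), April (30), May (31), June (30), July (31), August (31): 31 + 30 + 31 + 30 + 31 + 31 = 184 days.
September 1–11, 2136: 11 days.
Total: 26 + 184 + 11 = 221 days.
221 mod 7 = 4, so 4 days after Friday is Tuesday.

Tuesday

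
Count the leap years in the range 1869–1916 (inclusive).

Years divisible by 4 in [1869, 1916]: 1872, 1876, 1880, 1884, 1888, 1892, 1896, 1900, 1904, 1908, 1912, 1916.
Of these, 1900 is divisible by 100 but not 400, so not leap.
Leap years: 12 − 1 = 11.

11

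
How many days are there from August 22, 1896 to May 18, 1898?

Day-of-year of August 22, 1896: 235.
Day-of-year of May 18, 1898: 138.
1896 has 366 days, so 366 − 235 = 131 days remain in 1896.
Full years: 1897: 365. Sum = 365.
Total: 131 + 365 + 138 = 634 days.

634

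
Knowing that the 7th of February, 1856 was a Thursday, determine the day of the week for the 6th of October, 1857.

Tuesday

February 7, 1856 → February 7, 1857: 366 days (1856 is a leap year).
February 1857: 28 − 7 = 21 days remain (1857 is not a leap year, so February has 28 days).
Then March (31), April (30), May (31), June (30), July (31), August (31), September (30): 31 + 30 + 31 + 30 + 31 + 31 + 30 = 214 days.
October 1–6, 1857: 6 days.
Residual: 241 days.
Total: 607 days.
607 mod 7 = 5, so 5 days after Thursday is Tuesday.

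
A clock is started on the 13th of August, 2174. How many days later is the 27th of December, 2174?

August 2174: 31 − 13 = 18 days remain.
Then September (30), October (31), November (30): 30 + 31 + 30 = 91 days.
December 1–27, 2174: 27 days.
Total: 18 + 91 + 27 = 136 days.

136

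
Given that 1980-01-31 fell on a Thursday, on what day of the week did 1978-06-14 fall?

Wednesday

Count forward from the earlier date (June 14, 1978) to the later (January 31, 1980):
Day-of-year of June 14, 1978: 165.
Day-of-year of January 31, 1980: 31.
1978 has 365 days, so 365 − 165 = 200 days remain in 1978.
Full years: 1979: 365. Sum = 365.
Total: 200 + 365 + 31 = 596 days.
596 mod 7 = 1, so 1 day before Thursday is Wednesday.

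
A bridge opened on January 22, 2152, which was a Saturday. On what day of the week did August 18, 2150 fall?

Count forward from the earlier date (August 18, 2150) to the later (January 22, 2152):
Day-of-year of August 18, 2150: 230.
Day-of-year of January 22, 2152: 22.
2150 has 365 days, so 365 − 230 = 135 days remain in 2150.
Full years: 2151: 365. Sum = 365.
Total: 135 + 365 + 22 = 522 days.
522 mod 7 = 4, so 4 days before Saturday is Tuesday.

Tuesday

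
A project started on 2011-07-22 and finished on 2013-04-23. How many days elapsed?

July 22, 2011 → July 22, 2012: 366 days (2012 is a leap year).
July 2012: 31 − 22 = 9 days remain.
Then August (31), September (30), October (31), November (30), December (31), January (31), February 2013 (28), March (31): 31 + 30 + 31 + 30 + 31 + 31 + 28 + 31 = 243 days.
April 1–23, 2013: 23 days.
Residual: 275 days.
Total: 641 days.

641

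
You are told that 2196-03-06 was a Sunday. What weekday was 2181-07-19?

Thursday

Count forward from the earlier date (July 19, 2181) to the later (March 6, 2196):
From July 19, 2181 to July 19, 2195: 14 years, of which 3 contain a Feb 29 — 11×365 + 3×366 = 5113 days.
July 2195: 31 − 19 = 12 days remain.
Then August (31), September (30), October (31), November (30), December (31), January (31), February 2196 (29): 31 + 30 + 31 + 30 + 31 + 31 + 29 = 213 days.
March 1–6, 2196: 6 days.
Residual: 231 days.
Total: 5344 days.
5344 mod 7 = 3, so 3 days before Sunday is Thursday.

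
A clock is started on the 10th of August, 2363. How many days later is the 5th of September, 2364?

392

August 2363: 31 − 10 = 21 days remain.
Then 12 full months totalling 366 days.
September 1–5, 2364: 5 days.
Total: 21 + 366 + 5 = 392 days.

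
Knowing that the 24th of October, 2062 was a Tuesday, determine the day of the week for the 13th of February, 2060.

Count forward from the earlier date (February 13, 2060) to the later (October 24, 2062):
February 2060: 29 − 13 = 16 days remain (2060 is a leap year, so February has 29 days).
Then 31 full months totalling 944 days.
October 1–24, 2062: 24 days.
Total: 16 + 944 + 24 = 984 days.
984 mod 7 = 4, so 4 days before Tuesday is Friday.

Friday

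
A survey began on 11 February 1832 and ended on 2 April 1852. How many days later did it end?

Day-of-year of February 11, 1832: 42.
Day-of-year of April 2, 1852: 93.
1832 has 366 days, so 366 − 42 = 324 days remain in 1832.
Full years 1833–1851: 15 common + 4 leap = 15×365 + 4×366 = 6939 days.
Total: 324 + 6939 + 93 = 7356 days.

7356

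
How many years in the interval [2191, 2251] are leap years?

14

Years divisible by 4: 2192, 2196, …, 2248 — 15 in all.
Of these, 2200 is divisible by 100 but not 400, so not leap.
Leap years: 15 − 1 = 14.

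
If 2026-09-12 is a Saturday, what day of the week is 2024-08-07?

Count forward from the earlier date (August 7, 2024) to the later (September 12, 2026):
August 2024: 31 − 7 = 24 days remain.
Then 24 full months totalling 730 days.
September 1–12, 2026: 12 days.
Total: 24 + 730 + 12 = 766 days.
766 mod 7 = 3, so 3 days before Saturday is Wednesday.

Wednesday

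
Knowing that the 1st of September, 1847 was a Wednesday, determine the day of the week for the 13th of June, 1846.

Count forward from the earlier date (June 13, 1846) to the later (September 1, 1847):
June 13, 1846 → June 13, 1847: 365 days.
June 1847: 30 − 13 = 17 days remain.
Then July (31), August (31): 31 + 31 = 62 days.
September 1, 1847: 1 day.
Residual: 80 days.
Total: 445 days.
445 mod 7 = 4, so 4 days before Wednesday is Saturday.

Saturday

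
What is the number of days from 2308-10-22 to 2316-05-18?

2765

Day-of-year of October 22, 2308: 296.
Day-of-year of May 18, 2316: 139.
2308 has 366 days, so 366 − 296 = 70 days remain in 2308.
Full years 2309–2315: 6 common + 1 leap = 6×365 + 1×366 = 2556 days.
Total: 70 + 2556 + 139 = 2765 days.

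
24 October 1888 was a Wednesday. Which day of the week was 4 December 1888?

October 1888: 31 − 24 = 7 days remain.
Then November (30): 30 days.
December 1–4, 1888: 4 days.
Total: 7 + 30 + 4 = 41 days.
41 mod 7 = 6, so 6 days after Wednesday is Tuesday.

Tuesday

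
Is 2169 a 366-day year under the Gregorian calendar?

2169 is not a leap year.

No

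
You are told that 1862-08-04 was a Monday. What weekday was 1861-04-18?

Thursday

Count forward from the earlier date (April 18, 1861) to the later (August 4, 1862):
Day-of-year of April 18, 1861: 108.
Day-of-year of August 4, 1862: 216.
1861 has 365 days, so 365 − 108 = 257 days remain in 1861.
Total: 257 + 216 = 473 days.
473 mod 7 = 4, so 4 days before Monday is Thursday.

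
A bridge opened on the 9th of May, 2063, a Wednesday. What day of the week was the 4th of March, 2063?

Count forward from the earlier date (March 4, 2063) to the later (May 9, 2063):
March 2063: 31 − 4 = 27 days remain.
Then April (30): 30 days.
May 1–9, 2063: 9 days.
Total: 27 + 30 + 9 = 66 days.
66 mod 7 = 3, so 3 days before Wednesday is Sunday.

Sunday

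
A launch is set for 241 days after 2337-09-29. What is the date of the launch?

2338-05-28

Count 241 days after September 29, 2337:
September 2337: 30 − 29 = 1 day remains.
Then October (31), November (30), December (31), January (31), February 2338 (28), March (31), April (30): 31 + 30 + 31 + 31 + 28 + 31 + 30 = 212 days.
May 1–28, 2338: 28 days.
Total: 1 + 212 + 28 = 241 days.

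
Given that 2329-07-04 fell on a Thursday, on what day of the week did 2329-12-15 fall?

July 2329: 31 − 4 = 27 days remain.
Then August (31), September (30), October (31), November (30): 31 + 30 + 31 + 30 = 122 days.
December 1–15, 2329: 15 days.
Total: 27 + 122 + 15 = 164 days.
164 mod 7 = 3, so 3 days after Thursday is Sunday.

Sunday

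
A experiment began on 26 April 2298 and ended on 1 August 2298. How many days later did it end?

April 2298: 30 − 26 = 4 days remain.
Then May (31), June (30), July (31): 31 + 30 + 31 = 92 days.
August 1, 2298: 1 day.
Total: 4 + 92 + 1 = 97 days.

97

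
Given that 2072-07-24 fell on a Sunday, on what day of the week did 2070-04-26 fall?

Saturday

Count forward from the earlier date (April 26, 2070) to the later (July 24, 2072):
Day-of-year of April 26, 2070: 116.
Day-of-year of July 24, 2072: 206.
2070 has 365 days, so 365 − 116 = 249 days remain in 2070.
Full years: 2071: 365. Sum = 365.
Total: 249 + 365 + 206 = 820 days.
820 mod 7 = 1, so 1 day before Sunday is Saturday.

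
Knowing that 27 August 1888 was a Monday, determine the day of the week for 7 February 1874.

Count forward from the earlier date (February 7, 1874) to the later (August 27, 1888):
Day-of-year of February 7, 1874: 38.
Day-of-year of August 27, 1888: 240.
1874 has 365 days, so 365 − 38 = 327 days remain in 1874.
Full years 1875–1887: 10 common + 3 leap = 10×365 + 3×366 = 4748 days.
Total: 327 + 4748 + 240 = 5315 days.
5315 mod 7 = 2, so 2 days before Monday is Saturday.

Saturday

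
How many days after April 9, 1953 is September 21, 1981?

10392

From April 9, 1953 to April 9, 1981: 28 years, of which 7 contain a Feb 29 — 21×365 + 7×366 = 10227 days.
April 1981: 30 − 9 = 21 days remain.
Then May (31), June (30), July (31), August (31): 31 + 30 + 31 + 31 = 123 days.
September 1–21, 1981: 21 days.
Residual: 165 days.
Total: 10392 days.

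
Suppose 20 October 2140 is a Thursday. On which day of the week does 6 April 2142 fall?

October 2140: 31 − 20 = 11 days remain.
Then 17 full months totalling 516 days.
April 1–6, 2142: 6 days.
Total: 11 + 516 + 6 = 533 days.
533 mod 7 = 1, so 1 day after Thursday is Friday.

Friday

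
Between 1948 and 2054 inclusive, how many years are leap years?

Years divisible by 4: 1948, 1952, …, 2052 — 27 in all.
2000 is divisible by 400, so still leap.
No century exceptions apply. Count: 27.

27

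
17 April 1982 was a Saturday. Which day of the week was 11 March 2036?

From April 17, 1982 to April 17, 2035: 53 years, of which 13 contain a Feb 29 — 40×365 + 13×366 = 19358 days.
(2000 is a leap year (divisible by 400).)
April 2035: 30 − 17 = 13 days remain.
Then 10 full months totalling 305 days.
March 1–11, 2036: 11 days.
Residual: 329 days.
Total: 19687 days.
19687 mod 7 = 3, so 3 days after Saturday is Tuesday.

Tuesday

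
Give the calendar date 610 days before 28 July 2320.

26 November 2318

Count 610 days before July 28, 2320:
Day-of-year of November 26, 2318: 330.
Day-of-year of July 28, 2320: 210.
2318 has 365 days, so 365 − 330 = 35 days remain in 2318.
Full years: 2319: 365. Sum = 365.
Total: 35 + 365 + 210 = 610 days.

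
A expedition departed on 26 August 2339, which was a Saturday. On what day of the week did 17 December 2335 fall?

Tuesday

Count forward from the earlier date (December 17, 2335) to the later (August 26, 2339):
Day-of-year of December 17, 2335: 351.
Day-of-year of August 26, 2339: 238.
2335 has 365 days, so 365 − 351 = 14 days remain in 2335.
Full years: 2336: 366; 2337: 365; 2338: 365. Sum = 1096.
Total: 14 + 1096 + 238 = 1348 days.
1348 mod 7 = 4, so 4 days before Saturday is Tuesday.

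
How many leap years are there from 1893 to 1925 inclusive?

Years divisible by 4 in [1893, 1925]: 1896, 1900, 1904, 1908, 1912, 1916, 1920, 1924.
Of these, 1900 is divisible by 100 but not 400, so not leap.
Leap years: 8 − 1 = 7.

7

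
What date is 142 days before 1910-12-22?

1910-08-02

Count 142 days before December 22, 1910:
August 1910: 31 − 2 = 29 days remain.
Then September (30), October (31), November (30): 30 + 31 + 30 = 91 days.
December 1–22, 1910: 22 days.
Total: 29 + 91 + 22 = 142 days.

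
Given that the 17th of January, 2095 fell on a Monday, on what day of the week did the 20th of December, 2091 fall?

Thursday

Count forward from the earlier date (December 20, 2091) to the later (January 17, 2095):
Day-of-year of December 20, 2091: 354.
Day-of-year of January 17, 2095: 17.
2091 has 365 days, so 365 − 354 = 11 days remain in 2091.
Full years: 2092: 366; 2093: 365; 2094: 365. Sum = 1096.
Total: 11 + 1096 + 17 = 1124 days.
1124 mod 7 = 4, so 4 days before Monday is Thursday.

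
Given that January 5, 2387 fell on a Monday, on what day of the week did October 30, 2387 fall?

January 2387: 31 − 5 = 26 days remain.
Then February 2387 (28), March (31), April (30), May (31), June (30), July (31), August (31), September (30): 28 + 31 + 30 + 31 + 30 + 31 + 31 + 30 = 242 days.
October 1–30, 2387: 30 days.
Total: 26 + 242 + 30 = 298 days.
298 mod 7 = 4, so 4 days after Monday is Friday.

Friday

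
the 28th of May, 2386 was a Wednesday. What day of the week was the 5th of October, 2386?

Sunday

May 2386: 31 − 28 = 3 days remain.
Then June (30), July (31), August (31), September (30): 30 + 31 + 31 + 30 = 122 days.
October 1–5, 2386: 5 days.
Total: 3 + 122 + 5 = 130 days.
130 mod 7 = 4, so 4 days after Wednesday is Sunday.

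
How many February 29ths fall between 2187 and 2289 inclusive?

Years divisible by 4: 2188, 2192, …, 2288 — 26 in all.
Of these, 2200 is divisible by 100 but not 400, so not leap.
Leap years: 26 − 1 = 25.

25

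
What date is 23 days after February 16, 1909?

March 11, 1909

Count 23 days after February 16, 1909:
February 1909: 28 − 16 = 12 days remain (1909 is not a leap year, so February has 28 days).
March 1–11, 1909: 11 days.
Total: 12 + 11 = 23 days.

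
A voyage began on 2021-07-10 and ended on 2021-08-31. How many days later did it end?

52

July 2021: 31 − 10 = 21 days remain.
August 1–31, 2021: 31 days.
Total: 21 + 31 = 52 days.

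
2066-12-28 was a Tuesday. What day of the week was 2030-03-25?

Monday

Count forward from the earlier date (March 25, 2030) to the later (December 28, 2066):
From March 25, 2030 to March 25, 2066: 36 years, of which 9 contain a Feb 29 — 27×365 + 9×366 = 13149 days.
March 2066: 31 − 25 = 6 days remain.
Then April (30), May (31), June (30), July (31), August (31), September (30), October (31), November (30): 30 + 31 + 30 + 31 + 31 + 30 + 31 + 30 = 244 days.
December 1–28, 2066: 28 days.
Residual: 278 days.
Total: 13427 days.
13427 mod 7 = 1, so 1 day before Tuesday is Monday.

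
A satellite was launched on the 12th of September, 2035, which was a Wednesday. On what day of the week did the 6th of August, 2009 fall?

Count forward from the earlier date (August 6, 2009) to the later (September 12, 2035):
From August 6, 2009 to August 6, 2035: 26 years, of which 6 contain a Feb 29 — 20×365 + 6×366 = 9496 days.
August 2035: 31 − 6 = 25 days remain.
September 1–12, 2035: 12 days.
Residual: 37 days.
Total: 9533 days.
9533 mod 7 = 6, so 6 days before Wednesday is Thursday.

Thursday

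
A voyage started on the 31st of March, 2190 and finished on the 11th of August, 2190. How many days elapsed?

133

March 2190: 31 − 31 = 0 days remain.
Then April (30), May (31), June (30), July (31): 30 + 31 + 30 + 31 = 122 days.
August 1–11, 2190: 11 days.
Total: 0 + 122 + 11 = 133 days.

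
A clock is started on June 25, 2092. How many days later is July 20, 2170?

From June 25, 2092 to June 25, 2170: 78 years, of which 18 contain a Feb 29 — 60×365 + 18×366 = 28488 days.
(2100 is not a leap year (divisible by 100 but not 400).)
June 2170: 30 − 25 = 5 days remain.
July 1–20, 2170: 20 days.
Residual: 25 days.
Total: 28513 days.

28513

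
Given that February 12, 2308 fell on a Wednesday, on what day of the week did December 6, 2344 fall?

Wednesday

Day-of-year of February 12, 2308: 43.
Day-of-year of December 6, 2344: 341.
2308 has 366 days, so 366 − 43 = 323 days remain in 2308.
Full years 2309–2343: 27 common + 8 leap = 27×365 + 8×366 = 12783 days.
Total: 323 + 12783 + 341 = 13447 days.
13447 is a multiple of 7, so December 6, 2344 falls on the same weekday: Wednesday.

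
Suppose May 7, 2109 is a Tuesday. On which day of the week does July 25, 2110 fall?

Friday

May 2109: 31 − 7 = 24 days remain.
Then 13 full months totalling 395 days.
July 1–25, 2110: 25 days.
Total: 24 + 395 + 25 = 444 days.
444 mod 7 = 3, so 3 days after Tuesday is Friday.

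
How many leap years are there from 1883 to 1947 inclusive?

Years divisible by 4: 1884, 1888, …, 1944 — 16 in all.
Of these, 1900 is divisible by 100 but not 400, so not leap.
Leap years: 16 − 1 = 15.

15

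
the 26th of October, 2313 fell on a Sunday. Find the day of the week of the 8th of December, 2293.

Count forward from the earlier date (December 8, 2293) to the later (October 26, 2313):
Day-of-year of December 8, 2293: 342.
Day-of-year of October 26, 2313: 299.
2293 has 365 days, so 365 − 342 = 23 days remain in 2293.
Full years 2294–2312: 15 common + 4 leap = 15×365 + 4×366 = 6939 days.
Total: 23 + 6939 + 299 = 7261 days.
7261 mod 7 = 2, so 2 days before Sunday is Friday.

Friday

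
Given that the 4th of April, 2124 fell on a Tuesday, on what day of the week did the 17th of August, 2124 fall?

Thursday

April 2124: 30 − 4 = 26 days remain.
Then May (31), June (30), July (31): 31 + 30 + 31 = 92 days.
August 1–17, 2124: 17 days.
Total: 26 + 92 + 17 = 135 days.
135 mod 7 = 2, so 2 days after Tuesday is Thursday.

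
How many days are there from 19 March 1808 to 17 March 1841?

Day-of-year of March 19, 1808: 79.
Day-of-year of March 17, 1841: 76.
1808 has 366 days, so 366 − 79 = 287 days remain in 1808.
Full years 1809–1840: 24 common + 8 leap = 24×365 + 8×366 = 11688 days.
Total: 287 + 11688 + 76 = 12051 days.

12051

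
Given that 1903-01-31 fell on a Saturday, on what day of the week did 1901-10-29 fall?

Count forward from the earlier date (October 29, 1901) to the later (January 31, 1903):
October 1901: 31 − 29 = 2 days remain.
Then 14 full months totalling 426 days.
January 1–31, 1903: 31 days.
Total: 2 + 426 + 31 = 459 days.
459 mod 7 = 4, so 4 days before Saturday is Tuesday.

Tuesday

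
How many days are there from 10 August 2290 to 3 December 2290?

August 2290: 31 − 10 = 21 days remain.
Then September (30), October (31), November (30): 30 + 31 + 30 = 91 days.
December 1–3, 2290: 3 days.
Total: 21 + 91 + 3 = 115 days.

115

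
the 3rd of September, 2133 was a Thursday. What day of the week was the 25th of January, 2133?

Sunday

Count forward from the earlier date (January 25, 2133) to the later (September 3, 2133):
January 2133: 31 − 25 = 6 days remain.
Then February 2133 (28), March (31), April (30), May (31), June (30), July (31), August (31): 28 + 31 + 30 + 31 + 30 + 31 + 31 = 212 days.
September 1–3, 2133: 3 days.
Total: 6 + 212 + 3 = 221 days.
221 mod 7 = 4, so 4 days before Thursday is Sunday.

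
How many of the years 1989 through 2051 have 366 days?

15

Years divisible by 4: 1992, 1996, …, 2048 — 15 in all.
2000 is divisible by 400, so still leap.
No century exceptions apply. Count: 15.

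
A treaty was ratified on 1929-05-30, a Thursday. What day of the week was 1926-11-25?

Thursday

Count forward from the earlier date (November 25, 1926) to the later (May 30, 1929):
Day-of-year of November 25, 1926: 329.
Day-of-year of May 30, 1929: 150.
1926 has 365 days, so 365 − 329 = 36 days remain in 1926.
Full years: 1927: 365; 1928: 366. Sum = 731.
Total: 36 + 731 + 150 = 917 days.
917 is a multiple of 7, so 1926-11-25 falls on the same weekday: Thursday.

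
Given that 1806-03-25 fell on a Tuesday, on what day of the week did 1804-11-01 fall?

Count forward from the earlier date (November 1, 1804) to the later (March 25, 1806):
Day-of-year of November 1, 1804: 306.
Day-of-year of March 25, 1806: 84.
1804 has 366 days, so 366 − 306 = 60 days remain in 1804.
Full years: 1805: 365. Sum = 365.
Total: 60 + 365 + 84 = 509 days.
509 mod 7 = 5, so 5 days before Tuesday is Thursday.

Thursday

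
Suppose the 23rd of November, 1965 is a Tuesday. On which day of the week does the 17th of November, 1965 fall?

Wednesday

Count forward from the earlier date (November 17, 1965) to the later (November 23, 1965):
Within November 1965: 23 − 17 = 6 days.
6 mod 7 = 6, so 6 days before Tuesday is Wednesday.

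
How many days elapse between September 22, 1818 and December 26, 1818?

95

September 1818: 30 − 22 = 8 days remain.
Then October (31), November (30): 31 + 30 = 61 days.
December 1–26, 1818: 26 days.
Total: 8 + 61 + 26 = 95 days.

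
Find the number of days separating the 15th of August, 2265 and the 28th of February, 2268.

August 15, 2265 → August 15, 2266: 365 days.
August 15, 2266 → August 15, 2267: 365 days.
August 2267: 31 − 15 = 16 days remain.
Then September (30), October (31), November (30), December (31), January (31): 30 + 31 + 30 + 31 + 31 = 153 days.
February 1–28, 2268: 28 days (2268 is a leap year).
Residual: 197 days.
Total: 927 days.

927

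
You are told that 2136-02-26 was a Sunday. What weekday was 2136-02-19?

Count forward from the earlier date (February 19, 2136) to the later (February 26, 2136):
Within February 2136: 26 − 19 = 7 days.
7 is a multiple of 7, so 2136-02-19 falls on the same weekday: Sunday.

Sunday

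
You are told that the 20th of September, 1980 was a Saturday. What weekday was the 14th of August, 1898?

Sunday

Count forward from the earlier date (August 14, 1898) to the later (September 20, 1980):
Day-of-year of August 14, 1898: 226.
Day-of-year of September 20, 1980: 264.
1898 has 365 days, so 365 − 226 = 139 days remain in 1898.
Full years 1899–1979: 62 common + 19 leap = 62×365 + 19×366 = 29584 days.
Total: 139 + 29584 + 264 = 29987 days.
29987 mod 7 = 6, so 6 days before Saturday is Sunday.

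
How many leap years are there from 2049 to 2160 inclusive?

Years divisible by 4: 2052, 2056, …, 2160 — 28 in all.
Of these, 2100 is divisible by 100 but not 400, so not leap.
Leap years: 28 − 1 = 27.

27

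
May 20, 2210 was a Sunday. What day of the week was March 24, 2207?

Tuesday

Count forward from the earlier date (March 24, 2207) to the later (May 20, 2210):
Day-of-year of March 24, 2207: 83.
Day-of-year of May 20, 2210: 140.
2207 has 365 days, so 365 − 83 = 282 days remain in 2207.
Full years: 2208: 366; 2209: 365. Sum = 731.
Total: 282 + 731 + 140 = 1153 days.
1153 mod 7 = 5, so 5 days before Sunday is Tuesday.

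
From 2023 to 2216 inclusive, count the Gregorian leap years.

47

Years divisible by 4: 2024, 2028, …, 2216 — 49 in all.
Of these, 2100, 2200 are divisible by 100 but not 400, so not leap.
Leap years: 49 − 2 = 47.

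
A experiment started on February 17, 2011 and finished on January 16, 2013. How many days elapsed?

699

February 2011: 28 − 17 = 11 days remain (2011 is not a leap year, so February has 28 days).
Then 22 full months totalling 672 days.
January 1–16, 2013: 16 days.
Total: 11 + 672 + 16 = 699 days.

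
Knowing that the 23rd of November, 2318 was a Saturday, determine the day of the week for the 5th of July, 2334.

Thursday

Day-of-year of November 23, 2318: 327.
Day-of-year of July 5, 2334: 186.
2318 has 365 days, so 365 − 327 = 38 days remain in 2318.
Full years 2319–2333: 11 common + 4 leap = 11×365 + 4×366 = 5479 days.
Total: 38 + 5479 + 186 = 5703 days.
5703 mod 7 = 5, so 5 days after Saturday is Thursday.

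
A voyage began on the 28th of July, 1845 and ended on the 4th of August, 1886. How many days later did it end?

Day-of-year of July 28, 1845: 209.
Day-of-year of August 4, 1886: 216.
1845 has 365 days, so 365 − 209 = 156 days remain in 1845.
Full years 1846–1885: 30 common + 10 leap = 30×365 + 10×366 = 14610 days.
Total: 156 + 14610 + 216 = 14982 days.

14982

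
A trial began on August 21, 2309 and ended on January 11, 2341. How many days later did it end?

11466

From August 21, 2309 to August 21, 2340: 31 years, of which 8 contain a Feb 29 — 23×365 + 8×366 = 11323 days.
August 2340: 31 − 21 = 10 days remain.
Then September (30), October (31), November (30), December (31): 30 + 31 + 30 + 31 = 122 days.
January 1–11, 2341: 11 days.
Residual: 143 days.
Total: 11466 days.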